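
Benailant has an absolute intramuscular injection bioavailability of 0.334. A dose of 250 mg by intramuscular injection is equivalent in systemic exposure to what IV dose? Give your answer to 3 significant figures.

D_iv = 83.5 mg

Systemic exposure from an extravascular dose = F × D_ev, so the equivalent IV dose is F × D_ev.
D_iv = F × D_ev = 0.334 × 250 = 83.5 mg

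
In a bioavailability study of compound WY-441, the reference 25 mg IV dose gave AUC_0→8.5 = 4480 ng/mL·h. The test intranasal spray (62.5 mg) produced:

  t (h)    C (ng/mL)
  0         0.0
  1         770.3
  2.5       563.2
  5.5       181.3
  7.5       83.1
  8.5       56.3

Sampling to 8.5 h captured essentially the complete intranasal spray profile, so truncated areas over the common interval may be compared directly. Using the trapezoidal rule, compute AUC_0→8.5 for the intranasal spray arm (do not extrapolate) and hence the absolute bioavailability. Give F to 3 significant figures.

F = 0.253

Trapezoidal AUC_0→8.5 (intranasal spray):
  [0→1]: (0.0+770.3)/2 × 1 = 385.15
  [1→2.5]: (770.3+563.2)/2 × 1.5 = 1000.125
  [2.5→5.5]: (563.2+181.3)/2 × 3 = 1116.75
  [5.5→7.5]: (181.3+83.1)/2 × 2 = 264.4
  [7.5→8.5]: (83.1+56.3)/2 × 1 = 69.7
  Sum = 2836.125 ng/mL·h
F = (AUC_ev/D_ev)/(AUC_iv/D_iv) = (2836.125/62.5)/(4480/25) = 45.378/179.2 = 0.2532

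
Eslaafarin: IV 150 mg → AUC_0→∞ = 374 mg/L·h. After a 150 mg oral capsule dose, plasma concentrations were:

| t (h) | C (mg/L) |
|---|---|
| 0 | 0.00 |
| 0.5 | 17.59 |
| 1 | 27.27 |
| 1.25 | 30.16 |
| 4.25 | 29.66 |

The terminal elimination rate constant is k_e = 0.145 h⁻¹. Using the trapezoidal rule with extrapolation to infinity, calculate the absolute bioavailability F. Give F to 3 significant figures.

F = 0.848

Trapezoidal AUC_0→4.25 (oral capsule):
  [0→0.5]: (0.00+17.59)/2 × 0.5 = 4.3975
  [0.5→1]: (17.59+27.27)/2 × 0.5 = 11.215
  [1→1.25]: (27.27+30.16)/2 × 0.25 = 7.17875
  [1.25→4.25]: (30.16+29.66)/2 × 3 = 89.73
  Sum = 112.52125 mg/L·h
Tail: C_last/k_e = 29.66/0.145 = 204.552
AUC_0→∞ (oral capsule) = 112.52125 + 204.552 = 317.07325 mg/L·h
F = (AUC_ev/D_ev)/(AUC_iv/D_iv) = (317.07325/150)/(374/150) = 2.11382/2.49333 = 0.8478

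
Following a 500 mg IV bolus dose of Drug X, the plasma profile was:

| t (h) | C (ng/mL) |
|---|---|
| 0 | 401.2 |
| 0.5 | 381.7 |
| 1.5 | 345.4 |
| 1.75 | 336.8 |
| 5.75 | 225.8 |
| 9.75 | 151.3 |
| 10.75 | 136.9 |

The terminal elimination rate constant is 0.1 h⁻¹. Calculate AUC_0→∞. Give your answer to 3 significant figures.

Trapezoidal AUC_0→10.75:
  [0→0.5]: (401.2+381.7)/2 × 0.5 = 195.725
  [0.5→1.5]: (381.7+345.4)/2 × 1 = 363.55
  [1.5→1.75]: (345.4+336.8)/2 × 0.25 = 85.275
  [1.75→5.75]: (336.8+225.8)/2 × 4 = 1125.2
  [5.75→9.75]: (225.8+151.3)/2 × 4 = 754.2
  [9.75→10.75]: (151.3+136.9)/2 × 1 = 144.1
  Sum = 2668.05 ng/mL·h
Extrapolated tail: C_last / k_e = 136.9 / 0.1 = 1369.000
AUC_0→∞ = 2668.05 + 1369.000 = 4037.05 ng/mL·h

AUC = 4040 ng/mL·h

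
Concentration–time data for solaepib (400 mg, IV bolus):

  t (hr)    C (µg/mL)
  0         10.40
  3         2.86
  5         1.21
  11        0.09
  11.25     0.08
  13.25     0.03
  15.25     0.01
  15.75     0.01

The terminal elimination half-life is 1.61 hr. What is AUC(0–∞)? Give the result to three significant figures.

Trapezoidal AUC_0→15.75:
  [0→3]: (10.40+2.86)/2 × 3 = 19.89
  [3→5]: (2.86+1.21)/2 × 2 = 4.07
  [5→11]: (1.21+0.09)/2 × 6 = 3.9
  [11→11.25]: (0.09+0.08)/2 × 0.25 = 0.02125
  [11.25→13.25]: (0.08+0.03)/2 × 2 = 0.11
  [13.25→15.25]: (0.03+0.01)/2 × 2 = 0.04
  [15.25→15.75]: (0.01+0.01)/2 × 0.5 = 0.005
  Sum = 28.03625 µg/mL·hr
k_e = ln2 / t½ = 0.693147 / 1.61 = 0.4305 hr^-1
Extrapolated tail: C_last / k_e = 0.01 / 0.4305 = 0.023
AUC_0→∞ = 28.03625 + 0.023 = 28.05925 µg/mL·hr

AUC = 28.1 µg/mL·hr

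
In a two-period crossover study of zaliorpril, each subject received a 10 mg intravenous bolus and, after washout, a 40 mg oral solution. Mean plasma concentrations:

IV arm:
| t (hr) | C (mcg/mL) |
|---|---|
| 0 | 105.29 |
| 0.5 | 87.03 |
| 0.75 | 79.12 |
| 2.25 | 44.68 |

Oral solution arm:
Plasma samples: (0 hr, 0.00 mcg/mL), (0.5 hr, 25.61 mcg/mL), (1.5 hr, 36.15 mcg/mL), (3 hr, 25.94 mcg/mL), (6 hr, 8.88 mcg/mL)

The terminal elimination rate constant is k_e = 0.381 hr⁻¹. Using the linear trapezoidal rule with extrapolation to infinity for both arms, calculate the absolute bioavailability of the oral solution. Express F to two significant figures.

Trapezoidal AUC_0→2.25 (IV):
  [0→0.5]: (105.29+87.03)/2 × 0.5 = 48.08
  [0.5→0.75]: (87.03+79.12)/2 × 0.25 = 20.76875
  [0.75→2.25]: (79.12+44.68)/2 × 1.5 = 92.85
  Sum = 161.69875 mcg/mL·hr
IV tail: 44.68/0.381 = 117.270; AUC_iv,0→∞ = 161.69875 + 117.270 = 278.96875 mcg/mL·hr
Trapezoidal AUC_0→6 (oral solution):
  [0→0.5]: (0.00+25.61)/2 × 0.5 = 6.4025
  [0.5→1.5]: (25.61+36.15)/2 × 1 = 30.88
  [1.5→3]: (36.15+25.94)/2 × 1.5 = 46.5675
  [3→6]: (25.94+8.88)/2 × 3 = 52.23
  Sum = 136.08 mcg/mL·hr
oral solution tail: 8.88/0.381 = 23.307; AUC_ev,0→∞ = 136.08 + 23.307 = 159.387 mcg/mL·hr
F = (AUC_ev/D_ev)/(AUC_iv/D_iv) = (159.387/40)/(278.96875/10) = 3.984675/27.896875 = 0.1428

F = 0.14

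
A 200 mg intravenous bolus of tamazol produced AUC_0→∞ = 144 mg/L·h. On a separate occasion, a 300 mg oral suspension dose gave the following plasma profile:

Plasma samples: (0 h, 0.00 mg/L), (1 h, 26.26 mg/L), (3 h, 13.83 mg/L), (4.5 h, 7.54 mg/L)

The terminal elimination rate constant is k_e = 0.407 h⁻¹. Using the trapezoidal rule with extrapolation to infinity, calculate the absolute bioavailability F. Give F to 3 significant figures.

Trapezoidal AUC_0→4.5 (oral suspension):
  [0→1]: (0.00+26.26)/2 × 1 = 13.13
  [1→3]: (26.26+13.83)/2 × 2 = 40.09
  [3→4.5]: (13.83+7.54)/2 × 1.5 = 16.0275
  Sum = 69.2475 mg/L·h
Tail: C_last/k_e = 7.54/0.407 = 18.526
AUC_0→∞ (oral suspension) = 69.2475 + 18.526 = 87.7735 mg/L·h
F = (AUC_ev/D_ev)/(AUC_iv/D_iv) = (87.7735/300)/(144/200) = 0.292578/0.72 = 0.4064

F = 0.406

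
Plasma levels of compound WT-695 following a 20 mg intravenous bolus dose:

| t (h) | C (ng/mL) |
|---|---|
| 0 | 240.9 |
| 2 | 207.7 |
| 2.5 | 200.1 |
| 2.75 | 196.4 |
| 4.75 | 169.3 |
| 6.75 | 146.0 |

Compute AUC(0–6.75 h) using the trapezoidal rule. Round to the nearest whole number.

Trapezoidal AUC_0→6.75:
  [0→2]: (240.9+207.7)/2 × 2 = 448.6
  [2→2.5]: (207.7+200.1)/2 × 0.5 = 101.95
  [2.5→2.75]: (200.1+196.4)/2 × 0.25 = 49.5625
  [2.75→4.75]: (196.4+169.3)/2 × 2 = 365.7
  [4.75→6.75]: (169.3+146.0)/2 × 2 = 315.3
  Sum = 1281.1125 ng/mL·h

AUC = 1281 ng/mL·h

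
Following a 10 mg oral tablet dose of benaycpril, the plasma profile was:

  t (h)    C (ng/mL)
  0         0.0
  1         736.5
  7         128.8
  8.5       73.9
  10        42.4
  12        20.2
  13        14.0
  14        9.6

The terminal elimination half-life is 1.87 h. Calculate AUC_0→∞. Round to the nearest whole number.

AUC = 3321 ng/mL·h

Trapezoidal AUC_0→14:
  [0→1]: (0.0+736.5)/2 × 1 = 368.25
  [1→7]: (736.5+128.8)/2 × 6 = 2595.9
  [7→8.5]: (128.8+73.9)/2 × 1.5 = 152.025
  [8.5→10]: (73.9+42.4)/2 × 1.5 = 87.225
  [10→12]: (42.4+20.2)/2 × 2 = 62.6
  [12→13]: (20.2+14.0)/2 × 1 = 17.1
  [13→14]: (14.0+9.6)/2 × 1 = 11.8
  Sum = 3294.9 ng/mL·h
k_e = ln2 / t½ = 0.693147 / 1.87 = 0.3707 h^-1
Extrapolated tail: C_last / k_e = 9.6 / 0.3707 = 25.897
AUC_0→∞ = 3294.9 + 25.897 = 3320.797 ng/mL·h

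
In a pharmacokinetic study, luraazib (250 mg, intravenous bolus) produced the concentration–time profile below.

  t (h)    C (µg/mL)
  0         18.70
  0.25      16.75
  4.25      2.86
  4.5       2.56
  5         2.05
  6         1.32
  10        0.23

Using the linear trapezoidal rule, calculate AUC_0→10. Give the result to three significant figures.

AUC = 50.3 µg/mL·h

Trapezoidal AUC_0→10:
  [0→0.25]: (18.70+16.75)/2 × 0.25 = 4.43125
  [0.25→4.25]: (16.75+2.86)/2 × 4 = 39.22
  [4.25→4.5]: (2.86+2.56)/2 × 0.25 = 0.6775
  [4.5→5]: (2.56+2.05)/2 × 0.5 = 1.1525
  [5→6]: (2.05+1.32)/2 × 1 = 1.685
  [6→10]: (1.32+0.23)/2 × 4 = 3.1
  Sum = 50.26625 µg/mL·h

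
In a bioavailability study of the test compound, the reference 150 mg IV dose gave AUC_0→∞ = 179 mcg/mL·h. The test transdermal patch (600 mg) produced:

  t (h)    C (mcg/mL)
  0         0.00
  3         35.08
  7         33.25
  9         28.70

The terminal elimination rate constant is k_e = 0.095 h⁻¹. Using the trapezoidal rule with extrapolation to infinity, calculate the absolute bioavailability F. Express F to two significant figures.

F = 0.77

Trapezoidal AUC_0→9 (transdermal patch):
  [0→3]: (0.00+35.08)/2 × 3 = 52.62
  [3→7]: (35.08+33.25)/2 × 4 = 136.66
  [7→9]: (33.25+28.70)/2 × 2 = 61.95
  Sum = 251.23 mcg/mL·h
Tail: C_last/k_e = 28.70/0.095 = 302.105
AUC_0→∞ (transdermal patch) = 251.23 + 302.105 = 553.335 mcg/mL·h
F = (AUC_ev/D_ev)/(AUC_iv/D_iv) = (553.335/600)/(179/150) = 0.922225/1.19333 = 0.7728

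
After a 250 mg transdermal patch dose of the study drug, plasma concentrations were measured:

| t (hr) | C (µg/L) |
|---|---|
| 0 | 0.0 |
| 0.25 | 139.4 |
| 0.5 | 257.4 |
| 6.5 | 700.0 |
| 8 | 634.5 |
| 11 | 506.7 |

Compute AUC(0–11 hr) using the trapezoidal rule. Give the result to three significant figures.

AUC = 5650 µg/L·hr

Trapezoidal AUC_0→11:
  [0→0.25]: (0.0+139.4)/2 × 0.25 = 17.425
  [0.25→0.5]: (139.4+257.4)/2 × 0.25 = 49.6
  [0.5→6.5]: (257.4+700.0)/2 × 6 = 2872.2
  [6.5→8]: (700.0+634.5)/2 × 1.5 = 1000.875
  [8→11]: (634.5+506.7)/2 × 3 = 1711.8
  Sum = 5651.9 µg/L·hr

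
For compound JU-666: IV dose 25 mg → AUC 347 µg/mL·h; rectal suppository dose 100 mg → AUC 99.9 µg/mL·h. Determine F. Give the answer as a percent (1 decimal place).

F = (AUC_ev / D_ev) / (AUC_iv / D_iv)
  = (99.9/100) / (347/25)
  = 0.999 / 13.88 = 0.0720
  = 7.20%

F = 7.2%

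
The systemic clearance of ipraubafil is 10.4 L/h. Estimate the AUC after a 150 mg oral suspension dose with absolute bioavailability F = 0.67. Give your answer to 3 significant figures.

AUC_0→∞ = F × Dose / CL
        = 0.67 × 150 / 10.4 = 9.66346 mg/L·h

AUC = 9.66 mg/L·h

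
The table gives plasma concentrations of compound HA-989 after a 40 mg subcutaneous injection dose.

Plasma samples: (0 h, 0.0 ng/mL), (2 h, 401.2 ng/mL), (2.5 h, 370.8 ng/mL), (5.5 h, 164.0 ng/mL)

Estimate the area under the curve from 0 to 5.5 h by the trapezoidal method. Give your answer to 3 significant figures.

Trapezoidal AUC_0→5.5:
  [0→2]: (0.0+401.2)/2 × 2 = 401.2
  [2→2.5]: (401.2+370.8)/2 × 0.5 = 193.0
  [2.5→5.5]: (370.8+164.0)/2 × 3 = 802.2
  Sum = 1396.4 ng/mL·h

AUC = 1400 ng/mL·h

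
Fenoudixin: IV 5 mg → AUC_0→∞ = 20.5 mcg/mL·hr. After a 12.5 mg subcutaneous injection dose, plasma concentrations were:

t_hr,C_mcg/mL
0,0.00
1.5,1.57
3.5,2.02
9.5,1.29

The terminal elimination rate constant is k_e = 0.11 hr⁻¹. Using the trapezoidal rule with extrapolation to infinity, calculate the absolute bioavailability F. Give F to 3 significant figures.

Trapezoidal AUC_0→9.5 (subcutaneous injection):
  [0→1.5]: (0.00+1.57)/2 × 1.5 = 1.1775
  [1.5→3.5]: (1.57+2.02)/2 × 2 = 3.59
  [3.5→9.5]: (2.02+1.29)/2 × 6 = 9.93
  Sum = 14.6975 mcg/mL·hr
Tail: C_last/k_e = 1.29/0.11 = 11.727
AUC_0→∞ (subcutaneous injection) = 14.6975 + 11.727 = 26.4245 mcg/mL·hr
F = (AUC_ev/D_ev)/(AUC_iv/D_iv) = (26.4245/12.5)/(20.5/5) = 2.11396/4.1 = 0.5156

F = 0.516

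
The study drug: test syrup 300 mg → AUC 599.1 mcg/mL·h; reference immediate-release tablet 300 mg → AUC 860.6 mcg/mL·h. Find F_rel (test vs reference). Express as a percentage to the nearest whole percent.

F_rel = (AUC_test/D_test) / (AUC_ref/D_ref)
      = (599.1/300) / (860.6/300)
      = 1.997 / 2.86867 = 0.6961 = 69.61%

F_rel = 70%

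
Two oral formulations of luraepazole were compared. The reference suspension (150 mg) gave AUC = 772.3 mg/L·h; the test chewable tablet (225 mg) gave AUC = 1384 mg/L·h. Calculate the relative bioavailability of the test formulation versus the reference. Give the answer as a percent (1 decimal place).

F_rel = (AUC_test/D_test) / (AUC_ref/D_ref)
      = (1384/225) / (772.3/150)
      = 6.15111 / 5.14867 = 1.1947 = 119.47%

F_rel = 119.5%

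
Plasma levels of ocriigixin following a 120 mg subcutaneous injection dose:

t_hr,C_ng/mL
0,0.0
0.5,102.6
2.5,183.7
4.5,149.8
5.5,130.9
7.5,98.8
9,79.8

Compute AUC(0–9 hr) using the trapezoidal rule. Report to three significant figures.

Trapezoidal AUC_0→9:
  [0→0.5]: (0.0+102.6)/2 × 0.5 = 25.65
  [0.5→2.5]: (102.6+183.7)/2 × 2 = 286.3
  [2.5→4.5]: (183.7+149.8)/2 × 2 = 333.5
  [4.5→5.5]: (149.8+130.9)/2 × 1 = 140.35
  [5.5→7.5]: (130.9+98.8)/2 × 2 = 229.7
  [7.5→9]: (98.8+79.8)/2 × 1.5 = 133.95
  Sum = 1149.45 ng/mL·hr

AUC = 1150 ng/mL·hr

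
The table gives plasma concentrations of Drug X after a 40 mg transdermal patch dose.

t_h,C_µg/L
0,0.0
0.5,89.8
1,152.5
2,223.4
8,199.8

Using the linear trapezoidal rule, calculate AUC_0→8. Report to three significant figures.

Trapezoidal AUC_0→8:
  [0→0.5]: (0.0+89.8)/2 × 0.5 = 22.45
  [0.5→1]: (89.8+152.5)/2 × 0.5 = 60.575
  [1→2]: (152.5+223.4)/2 × 1 = 187.95
  [2→8]: (223.4+199.8)/2 × 6 = 1269.6
  Sum = 1540.575 µg/L·h

AUC = 1540 µg/L·h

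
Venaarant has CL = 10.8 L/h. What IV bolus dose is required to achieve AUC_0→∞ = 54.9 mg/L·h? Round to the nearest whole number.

Dose = 593 mg

Dose_iv = CL × AUC_0→∞
     = 10.8 × 54.9 = 592.92 mg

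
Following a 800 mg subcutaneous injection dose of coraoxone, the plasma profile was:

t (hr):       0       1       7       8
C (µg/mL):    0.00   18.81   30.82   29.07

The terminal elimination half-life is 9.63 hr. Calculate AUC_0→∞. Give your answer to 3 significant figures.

AUC = 592 µg/mL·hr

Trapezoidal AUC_0→8:
  [0→1]: (0.00+18.81)/2 × 1 = 9.405
  [1→7]: (18.81+30.82)/2 × 6 = 148.89
  [7→8]: (30.82+29.07)/2 × 1 = 29.945
  Sum = 188.24 µg/mL·hr
k_e = ln2 / t½ = 0.693147 / 9.63 = 0.0720 hr^-1
Extrapolated tail: C_last / k_e = 29.07 / 0.072 = 403.750
AUC_0→∞ = 188.24 + 403.750 = 591.99 µg/mL·hr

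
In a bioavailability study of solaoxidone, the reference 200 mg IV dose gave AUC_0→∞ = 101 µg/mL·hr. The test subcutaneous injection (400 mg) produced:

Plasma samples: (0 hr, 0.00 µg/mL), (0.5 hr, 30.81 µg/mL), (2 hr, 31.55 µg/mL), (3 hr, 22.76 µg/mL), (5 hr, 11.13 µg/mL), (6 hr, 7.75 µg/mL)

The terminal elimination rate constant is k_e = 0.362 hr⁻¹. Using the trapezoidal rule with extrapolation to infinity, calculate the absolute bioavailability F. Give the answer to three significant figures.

Trapezoidal AUC_0→6 (subcutaneous injection):
  [0→0.5]: (0.00+30.81)/2 × 0.5 = 7.7025
  [0.5→2]: (30.81+31.55)/2 × 1.5 = 46.77
  [2→3]: (31.55+22.76)/2 × 1 = 27.155
  [3→5]: (22.76+11.13)/2 × 2 = 33.89
  [5→6]: (11.13+7.75)/2 × 1 = 9.44
  Sum = 124.9575 µg/mL·hr
Tail: C_last/k_e = 7.75/0.362 = 21.409
AUC_0→∞ (subcutaneous injection) = 124.9575 + 21.409 = 146.3665 µg/mL·hr
F = (AUC_ev/D_ev)/(AUC_iv/D_iv) = (146.3665/400)/(101/200) = 0.36591625/0.505 = 0.7246

F = 0.725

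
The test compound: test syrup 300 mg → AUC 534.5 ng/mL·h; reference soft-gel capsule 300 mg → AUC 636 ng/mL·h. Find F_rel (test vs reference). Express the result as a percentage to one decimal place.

F_rel = 84.0%

F_rel = (AUC_test/D_test) / (AUC_ref/D_ref)
      = (534.5/300) / (636/300)
      = 1.78167 / 2.12 = 0.8404 = 84.04%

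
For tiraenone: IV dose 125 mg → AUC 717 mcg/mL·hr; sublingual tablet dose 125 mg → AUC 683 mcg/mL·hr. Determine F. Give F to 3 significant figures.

F = 0.953

F = (AUC_ev / D_ev) / (AUC_iv / D_iv)
  = (683/125) / (717/125)
  = 5.464 / 5.736 = 0.9526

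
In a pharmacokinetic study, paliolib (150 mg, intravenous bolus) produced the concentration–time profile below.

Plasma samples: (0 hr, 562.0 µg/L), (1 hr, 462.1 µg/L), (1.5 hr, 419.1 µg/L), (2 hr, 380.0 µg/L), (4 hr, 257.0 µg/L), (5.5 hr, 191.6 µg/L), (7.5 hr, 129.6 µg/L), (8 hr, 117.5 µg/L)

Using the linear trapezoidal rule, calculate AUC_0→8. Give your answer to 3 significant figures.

Trapezoidal AUC_0→8:
  [0→1]: (562.0+462.1)/2 × 1 = 512.05
  [1→1.5]: (462.1+419.1)/2 × 0.5 = 220.3
  [1.5→2]: (419.1+380.0)/2 × 0.5 = 199.775
  [2→4]: (380.0+257.0)/2 × 2 = 637.0
  [4→5.5]: (257.0+191.6)/2 × 1.5 = 336.45
  [5.5→7.5]: (191.6+129.6)/2 × 2 = 321.2
  [7.5→8]: (129.6+117.5)/2 × 0.5 = 61.775
  Sum = 2288.55 µg/L·hr

AUC = 2290 µg/L·hr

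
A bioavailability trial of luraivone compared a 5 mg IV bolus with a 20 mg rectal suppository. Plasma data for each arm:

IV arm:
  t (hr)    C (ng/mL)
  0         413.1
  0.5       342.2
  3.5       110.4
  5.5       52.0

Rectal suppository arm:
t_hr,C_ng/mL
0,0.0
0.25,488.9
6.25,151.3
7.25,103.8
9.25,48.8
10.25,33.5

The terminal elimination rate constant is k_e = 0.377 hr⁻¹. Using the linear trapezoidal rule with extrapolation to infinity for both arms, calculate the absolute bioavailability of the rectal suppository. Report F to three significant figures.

Trapezoidal AUC_0→5.5 (IV):
  [0→0.5]: (413.1+342.2)/2 × 0.5 = 188.825
  [0.5→3.5]: (342.2+110.4)/2 × 3 = 678.9
  [3.5→5.5]: (110.4+52.0)/2 × 2 = 162.4
  Sum = 1030.125 ng/mL·hr
IV tail: 52.0/0.377 = 137.931; AUC_iv,0→∞ = 1030.125 + 137.931 = 1168.056 ng/mL·hr
Trapezoidal AUC_0→10.25 (rectal suppository):
  [0→0.25]: (0.0+488.9)/2 × 0.25 = 61.1125
  [0.25→6.25]: (488.9+151.3)/2 × 6 = 1920.6
  [6.25→7.25]: (151.3+103.8)/2 × 1 = 127.55
  [7.25→9.25]: (103.8+48.8)/2 × 2 = 152.6
  [9.25→10.25]: (48.8+33.5)/2 × 1 = 41.15
  Sum = 2303.0125 ng/mL·hr
rectal suppository tail: 33.5/0.377 = 88.859; AUC_ev,0→∞ = 2303.0125 + 88.859 = 2391.8715 ng/mL·hr
F = (AUC_ev/D_ev)/(AUC_iv/D_iv) = (2391.8715/20)/(1168.056/5) = 119.594/233.6112 = 0.5119

F = 0.512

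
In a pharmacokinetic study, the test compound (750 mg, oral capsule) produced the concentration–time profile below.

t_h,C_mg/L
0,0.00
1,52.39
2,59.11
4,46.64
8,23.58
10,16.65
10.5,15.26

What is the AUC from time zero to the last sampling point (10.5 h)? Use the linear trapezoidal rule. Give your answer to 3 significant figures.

AUC = 376 mg/L·h

Trapezoidal AUC_0→10.5:
  [0→1]: (0.00+52.39)/2 × 1 = 26.195
  [1→2]: (52.39+59.11)/2 × 1 = 55.75
  [2→4]: (59.11+46.64)/2 × 2 = 105.75
  [4→8]: (46.64+23.58)/2 × 4 = 140.44
  [8→10]: (23.58+16.65)/2 × 2 = 40.23
  [10→10.5]: (16.65+15.26)/2 × 0.5 = 7.9775
  Sum = 376.3425 mg/L·h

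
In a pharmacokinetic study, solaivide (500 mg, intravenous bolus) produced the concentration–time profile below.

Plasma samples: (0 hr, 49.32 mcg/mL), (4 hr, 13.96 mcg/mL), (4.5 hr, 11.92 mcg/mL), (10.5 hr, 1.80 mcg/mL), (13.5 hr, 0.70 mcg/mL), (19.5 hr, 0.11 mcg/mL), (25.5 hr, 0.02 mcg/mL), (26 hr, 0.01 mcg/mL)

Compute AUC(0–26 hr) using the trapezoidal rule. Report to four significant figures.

AUC = 180.8 mcg/mL·hr

Trapezoidal AUC_0→26:
  [0→4]: (49.32+13.96)/2 × 4 = 126.56
  [4→4.5]: (13.96+11.92)/2 × 0.5 = 6.47
  [4.5→10.5]: (11.92+1.80)/2 × 6 = 41.16
  [10.5→13.5]: (1.80+0.70)/2 × 3 = 3.75
  [13.5→19.5]: (0.70+0.11)/2 × 6 = 2.43
  [19.5→25.5]: (0.11+0.02)/2 × 6 = 0.39
  [25.5→26]: (0.02+0.01)/2 × 0.5 = 0.0075
  Sum = 180.7675 mcg/mL·hr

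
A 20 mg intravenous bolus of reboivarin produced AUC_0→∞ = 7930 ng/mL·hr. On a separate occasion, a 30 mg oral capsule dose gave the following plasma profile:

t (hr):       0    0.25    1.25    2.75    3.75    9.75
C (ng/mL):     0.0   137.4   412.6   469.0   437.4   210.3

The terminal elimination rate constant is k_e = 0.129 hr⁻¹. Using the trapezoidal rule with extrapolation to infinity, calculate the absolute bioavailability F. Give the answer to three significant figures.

F = 0.419

Trapezoidal AUC_0→9.75 (oral capsule):
  [0→0.25]: (0.0+137.4)/2 × 0.25 = 17.175
  [0.25→1.25]: (137.4+412.6)/2 × 1 = 275.0
  [1.25→2.75]: (412.6+469.0)/2 × 1.5 = 661.2
  [2.75→3.75]: (469.0+437.4)/2 × 1 = 453.2
  [3.75→9.75]: (437.4+210.3)/2 × 6 = 1943.1
  Sum = 3349.675 ng/mL·hr
Tail: C_last/k_e = 210.3/0.129 = 1630.233
AUC_0→∞ (oral capsule) = 3349.675 + 1630.233 = 4979.908 ng/mL·hr
F = (AUC_ev/D_ev)/(AUC_iv/D_iv) = (4979.908/30)/(7930/20) = 165.997/396.5 = 0.4187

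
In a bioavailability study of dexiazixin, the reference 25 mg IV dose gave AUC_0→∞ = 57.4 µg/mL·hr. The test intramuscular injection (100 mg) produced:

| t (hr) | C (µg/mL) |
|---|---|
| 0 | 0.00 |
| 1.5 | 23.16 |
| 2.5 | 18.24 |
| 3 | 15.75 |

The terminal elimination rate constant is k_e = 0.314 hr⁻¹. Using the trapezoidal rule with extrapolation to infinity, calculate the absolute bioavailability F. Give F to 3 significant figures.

Trapezoidal AUC_0→3 (intramuscular injection):
  [0→1.5]: (0.00+23.16)/2 × 1.5 = 17.37
  [1.5→2.5]: (23.16+18.24)/2 × 1 = 20.7
  [2.5→3]: (18.24+15.75)/2 × 0.5 = 8.4975
  Sum = 46.5675 µg/mL·hr
Tail: C_last/k_e = 15.75/0.314 = 50.159
AUC_0→∞ (intramuscular injection) = 46.5675 + 50.159 = 96.7265 µg/mL·hr
F = (AUC_ev/D_ev)/(AUC_iv/D_iv) = (96.7265/100)/(57.4/25) = 0.967265/2.296 = 0.4213

F = 0.421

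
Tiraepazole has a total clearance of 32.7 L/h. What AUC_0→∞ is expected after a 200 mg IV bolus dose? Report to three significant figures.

AUC = 6.12 mg/L·h

AUC_0→∞ = Dose_iv / CL
        = 200 / 32.7 = 6.11621 mg/L·h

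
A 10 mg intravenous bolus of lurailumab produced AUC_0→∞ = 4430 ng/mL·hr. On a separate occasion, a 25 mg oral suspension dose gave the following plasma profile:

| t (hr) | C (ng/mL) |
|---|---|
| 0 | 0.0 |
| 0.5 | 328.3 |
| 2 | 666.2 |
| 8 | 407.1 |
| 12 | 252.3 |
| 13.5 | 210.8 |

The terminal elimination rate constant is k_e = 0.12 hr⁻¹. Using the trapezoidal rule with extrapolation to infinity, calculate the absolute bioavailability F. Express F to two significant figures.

F = 0.67

Trapezoidal AUC_0→13.5 (oral suspension):
  [0→0.5]: (0.0+328.3)/2 × 0.5 = 82.075
  [0.5→2]: (328.3+666.2)/2 × 1.5 = 745.875
  [2→8]: (666.2+407.1)/2 × 6 = 3219.9
  [8→12]: (407.1+252.3)/2 × 4 = 1318.8
  [12→13.5]: (252.3+210.8)/2 × 1.5 = 347.325
  Sum = 5713.975 ng/mL·hr
Tail: C_last/k_e = 210.8/0.12 = 1756.667
AUC_0→∞ (oral suspension) = 5713.975 + 1756.667 = 7470.642 ng/mL·hr
F = (AUC_ev/D_ev)/(AUC_iv/D_iv) = (7470.642/25)/(4430/10) = 298.82568/443 = 0.6746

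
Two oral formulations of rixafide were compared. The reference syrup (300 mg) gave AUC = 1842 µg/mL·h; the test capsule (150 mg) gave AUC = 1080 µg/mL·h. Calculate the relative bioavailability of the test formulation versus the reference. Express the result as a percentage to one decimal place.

F_rel = 117.3%

F_rel = (AUC_test/D_test) / (AUC_ref/D_ref)
      = (1080/150) / (1842/300)
      = 7.2 / 6.14 = 1.1726 = 117.26%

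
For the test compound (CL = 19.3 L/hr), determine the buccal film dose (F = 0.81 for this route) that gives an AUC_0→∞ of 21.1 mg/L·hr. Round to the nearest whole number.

Dose = 503 mg

Dose = CL × AUC_0→∞ / F
     = 19.3 × 21.1 / 0.81 = 502.753 mg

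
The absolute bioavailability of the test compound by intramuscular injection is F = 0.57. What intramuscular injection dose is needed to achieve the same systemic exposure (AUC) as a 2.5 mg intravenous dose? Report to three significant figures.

D_intramuscular = 4.39 mg

For equal systemic exposure: F × D_ev = D_iv
D_ev = D_iv / F = 2.5 / 0.57 = 4.38596 mg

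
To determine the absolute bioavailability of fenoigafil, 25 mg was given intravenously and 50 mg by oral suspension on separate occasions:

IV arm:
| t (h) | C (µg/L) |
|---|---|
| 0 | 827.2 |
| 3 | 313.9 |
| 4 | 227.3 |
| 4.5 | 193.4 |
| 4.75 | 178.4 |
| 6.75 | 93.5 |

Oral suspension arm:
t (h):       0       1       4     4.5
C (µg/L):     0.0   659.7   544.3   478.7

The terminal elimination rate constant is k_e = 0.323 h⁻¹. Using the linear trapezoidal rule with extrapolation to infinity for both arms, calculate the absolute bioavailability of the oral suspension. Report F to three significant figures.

F = 0.719

Trapezoidal AUC_0→6.75 (IV):
  [0→3]: (827.2+313.9)/2 × 3 = 1711.65
  [3→4]: (313.9+227.3)/2 × 1 = 270.6
  [4→4.5]: (227.3+193.4)/2 × 0.5 = 105.175
  [4.5→4.75]: (193.4+178.4)/2 × 0.25 = 46.475
  [4.75→6.75]: (178.4+93.5)/2 × 2 = 271.9
  Sum = 2405.8 µg/L·h
IV tail: 93.5/0.323 = 289.474; AUC_iv,0→∞ = 2405.8 + 289.474 = 2695.274 µg/L·h
Trapezoidal AUC_0→4.5 (oral suspension):
  [0→1]: (0.0+659.7)/2 × 1 = 329.85
  [1→4]: (659.7+544.3)/2 × 3 = 1806.0
  [4→4.5]: (544.3+478.7)/2 × 0.5 = 255.75
  Sum = 2391.6 µg/L·h
oral suspension tail: 478.7/0.323 = 1482.043; AUC_ev,0→∞ = 2391.6 + 1482.043 = 3873.643 µg/L·h
F = (AUC_ev/D_ev)/(AUC_iv/D_iv) = (3873.643/50)/(2695.274/25) = 77.47286/107.81096 = 0.7186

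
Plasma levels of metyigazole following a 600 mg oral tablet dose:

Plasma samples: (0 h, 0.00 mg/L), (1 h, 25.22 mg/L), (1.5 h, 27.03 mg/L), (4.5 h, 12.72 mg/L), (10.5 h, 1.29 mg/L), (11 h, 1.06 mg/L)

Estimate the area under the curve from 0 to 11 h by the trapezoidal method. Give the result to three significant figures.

Trapezoidal AUC_0→11:
  [0→1]: (0.00+25.22)/2 × 1 = 12.61
  [1→1.5]: (25.22+27.03)/2 × 0.5 = 13.0625
  [1.5→4.5]: (27.03+12.72)/2 × 3 = 59.625
  [4.5→10.5]: (12.72+1.29)/2 × 6 = 42.03
  [10.5→11]: (1.29+1.06)/2 × 0.5 = 0.5875
  Sum = 127.915 mg/L·h

AUC = 128 mg/L·h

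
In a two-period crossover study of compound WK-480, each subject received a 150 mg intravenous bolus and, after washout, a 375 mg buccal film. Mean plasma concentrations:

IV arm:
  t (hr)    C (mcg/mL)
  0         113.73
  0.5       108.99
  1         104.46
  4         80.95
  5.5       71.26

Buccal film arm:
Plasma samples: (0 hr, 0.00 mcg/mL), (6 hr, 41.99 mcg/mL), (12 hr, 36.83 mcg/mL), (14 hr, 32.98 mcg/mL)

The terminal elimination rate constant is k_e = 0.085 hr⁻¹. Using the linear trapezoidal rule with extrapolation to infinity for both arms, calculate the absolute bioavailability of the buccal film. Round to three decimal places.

F = 0.245

Trapezoidal AUC_0→5.5 (IV):
  [0→0.5]: (113.73+108.99)/2 × 0.5 = 55.68
  [0.5→1]: (108.99+104.46)/2 × 0.5 = 53.3625
  [1→4]: (104.46+80.95)/2 × 3 = 278.115
  [4→5.5]: (80.95+71.26)/2 × 1.5 = 114.1575
  Sum = 501.315 mcg/mL·hr
IV tail: 71.26/0.085 = 838.353; AUC_iv,0→∞ = 501.315 + 838.353 = 1339.668 mcg/mL·hr
Trapezoidal AUC_0→14 (buccal film):
  [0→6]: (0.00+41.99)/2 × 6 = 125.97
  [6→12]: (41.99+36.83)/2 × 6 = 236.46
  [12→14]: (36.83+32.98)/2 × 2 = 69.81
  Sum = 432.24 mcg/mL·hr
buccal film tail: 32.98/0.085 = 388.000; AUC_ev,0→∞ = 432.24 + 388.000 = 820.24 mcg/mL·hr
F = (AUC_ev/D_ev)/(AUC_iv/D_iv) = (820.24/375)/(1339.668/150) = 2.18731/8.93112 = 0.2449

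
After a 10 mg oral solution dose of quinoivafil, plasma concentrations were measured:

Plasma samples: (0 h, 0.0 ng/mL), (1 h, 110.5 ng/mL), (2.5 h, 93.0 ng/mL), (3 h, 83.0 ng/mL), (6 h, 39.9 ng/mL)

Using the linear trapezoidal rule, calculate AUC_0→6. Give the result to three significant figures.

AUC = 436 ng/mL·h

Trapezoidal AUC_0→6:
  [0→1]: (0.0+110.5)/2 × 1 = 55.25
  [1→2.5]: (110.5+93.0)/2 × 1.5 = 152.625
  [2.5→3]: (93.0+83.0)/2 × 0.5 = 44.0
  [3→6]: (83.0+39.9)/2 × 3 = 184.35
  Sum = 436.225 ng/mL·h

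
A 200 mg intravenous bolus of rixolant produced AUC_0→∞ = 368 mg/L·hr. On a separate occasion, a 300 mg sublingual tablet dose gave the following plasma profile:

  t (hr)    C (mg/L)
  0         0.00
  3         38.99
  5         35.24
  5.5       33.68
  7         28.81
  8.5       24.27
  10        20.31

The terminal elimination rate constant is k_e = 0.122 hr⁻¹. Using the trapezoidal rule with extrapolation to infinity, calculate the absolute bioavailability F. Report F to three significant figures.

Trapezoidal AUC_0→10 (sublingual tablet):
  [0→3]: (0.00+38.99)/2 × 3 = 58.485
  [3→5]: (38.99+35.24)/2 × 2 = 74.23
  [5→5.5]: (35.24+33.68)/2 × 0.5 = 17.23
  [5.5→7]: (33.68+28.81)/2 × 1.5 = 46.8675
  [7→8.5]: (28.81+24.27)/2 × 1.5 = 39.81
  [8.5→10]: (24.27+20.31)/2 × 1.5 = 33.435
  Sum = 270.0575 mg/L·hr
Tail: C_last/k_e = 20.31/0.122 = 166.475
AUC_0→∞ (sublingual tablet) = 270.0575 + 166.475 = 436.5325 mg/L·hr
F = (AUC_ev/D_ev)/(AUC_iv/D_iv) = (436.5325/300)/(368/200) = 1.45511/1.84 = 0.7908

F = 0.791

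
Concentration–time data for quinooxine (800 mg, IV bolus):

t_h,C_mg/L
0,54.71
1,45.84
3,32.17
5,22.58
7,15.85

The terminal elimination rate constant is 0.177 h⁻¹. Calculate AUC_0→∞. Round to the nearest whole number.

AUC = 311 mg/L·h

Trapezoidal AUC_0→7:
  [0→1]: (54.71+45.84)/2 × 1 = 50.275
  [1→3]: (45.84+32.17)/2 × 2 = 78.01
  [3→5]: (32.17+22.58)/2 × 2 = 54.75
  [5→7]: (22.58+15.85)/2 × 2 = 38.43
  Sum = 221.465 mg/L·h
Extrapolated tail: C_last / k_e = 15.85 / 0.177 = 89.548
AUC_0→∞ = 221.465 + 89.548 = 311.013 mg/L·h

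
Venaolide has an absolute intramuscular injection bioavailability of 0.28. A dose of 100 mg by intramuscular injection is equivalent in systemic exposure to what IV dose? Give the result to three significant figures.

D_iv = 28.0 mg

Systemic exposure from an extravascular dose = F × D_ev, so the equivalent IV dose is F × D_ev.
D_iv = F × D_ev = 0.28 × 100 = 28 mg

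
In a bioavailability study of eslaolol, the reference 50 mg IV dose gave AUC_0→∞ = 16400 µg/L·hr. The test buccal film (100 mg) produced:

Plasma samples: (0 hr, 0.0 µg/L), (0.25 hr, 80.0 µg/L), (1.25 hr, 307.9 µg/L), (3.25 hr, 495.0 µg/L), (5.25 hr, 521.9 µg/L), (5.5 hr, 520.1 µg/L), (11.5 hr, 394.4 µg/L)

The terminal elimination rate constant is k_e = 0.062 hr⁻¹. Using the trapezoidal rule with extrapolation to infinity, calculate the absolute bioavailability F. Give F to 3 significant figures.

F = 0.343

Trapezoidal AUC_0→11.5 (buccal film):
  [0→0.25]: (0.0+80.0)/2 × 0.25 = 10.0
  [0.25→1.25]: (80.0+307.9)/2 × 1 = 193.95
  [1.25→3.25]: (307.9+495.0)/2 × 2 = 802.9
  [3.25→5.25]: (495.0+521.9)/2 × 2 = 1016.9
  [5.25→5.5]: (521.9+520.1)/2 × 0.25 = 130.25
  [5.5→11.5]: (520.1+394.4)/2 × 6 = 2743.5
  Sum = 4897.5 µg/L·hr
Tail: C_last/k_e = 394.4/0.062 = 6361.290
AUC_0→∞ (buccal film) = 4897.5 + 6361.290 = 11258.79 µg/L·hr
F = (AUC_ev/D_ev)/(AUC_iv/D_iv) = (11258.79/100)/(16400/50) = 112.5879/328 = 0.3433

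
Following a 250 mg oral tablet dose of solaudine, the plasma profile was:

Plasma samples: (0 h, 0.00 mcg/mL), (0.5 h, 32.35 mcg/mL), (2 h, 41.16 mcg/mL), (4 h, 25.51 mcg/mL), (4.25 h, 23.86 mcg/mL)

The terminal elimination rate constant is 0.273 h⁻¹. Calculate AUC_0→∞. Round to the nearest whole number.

Trapezoidal AUC_0→4.25:
  [0→0.5]: (0.00+32.35)/2 × 0.5 = 8.0875
  [0.5→2]: (32.35+41.16)/2 × 1.5 = 55.1325
  [2→4]: (41.16+25.51)/2 × 2 = 66.67
  [4→4.25]: (25.51+23.86)/2 × 0.25 = 6.17125
  Sum = 136.06125 mcg/mL·h
Extrapolated tail: C_last / k_e = 23.86 / 0.273 = 87.399
AUC_0→∞ = 136.06125 + 87.399 = 223.46025 mcg/mL·h

AUC = 223 mcg/mL·h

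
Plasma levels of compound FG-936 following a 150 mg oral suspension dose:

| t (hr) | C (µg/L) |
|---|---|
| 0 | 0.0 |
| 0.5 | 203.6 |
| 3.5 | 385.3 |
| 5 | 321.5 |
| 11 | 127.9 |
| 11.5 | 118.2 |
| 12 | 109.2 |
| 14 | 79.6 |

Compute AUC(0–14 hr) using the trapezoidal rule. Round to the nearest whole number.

AUC = 3120 µg/L·hr

Trapezoidal AUC_0→14:
  [0→0.5]: (0.0+203.6)/2 × 0.5 = 50.9
  [0.5→3.5]: (203.6+385.3)/2 × 3 = 883.35
  [3.5→5]: (385.3+321.5)/2 × 1.5 = 530.1
  [5→11]: (321.5+127.9)/2 × 6 = 1348.2
  [11→11.5]: (127.9+118.2)/2 × 0.5 = 61.525
  [11.5→12]: (118.2+109.2)/2 × 0.5 = 56.85
  [12→14]: (109.2+79.6)/2 × 2 = 188.8
  Sum = 3119.725 µg/L·hr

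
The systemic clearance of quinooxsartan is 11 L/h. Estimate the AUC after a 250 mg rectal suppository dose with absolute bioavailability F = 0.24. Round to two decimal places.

AUC = 5.45 mg/L·h

AUC_0→∞ = F × Dose / CL
        = 0.24 × 250 / 11 = 5.45455 mg/L·h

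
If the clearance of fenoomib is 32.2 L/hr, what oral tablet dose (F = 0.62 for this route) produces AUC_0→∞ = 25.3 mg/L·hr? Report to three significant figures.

Dose = 1310 mg

Dose = CL × AUC_0→∞ / F
     = 32.2 × 25.3 / 0.62 = 1313.97 mg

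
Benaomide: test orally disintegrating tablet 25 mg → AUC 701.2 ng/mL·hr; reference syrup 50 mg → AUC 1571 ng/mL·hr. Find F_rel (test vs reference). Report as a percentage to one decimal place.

F_rel = (AUC_test/D_test) / (AUC_ref/D_ref)
      = (701.2/25) / (1571/50)
      = 28.048 / 31.42 = 0.8927 = 89.27%

F_rel = 89.3%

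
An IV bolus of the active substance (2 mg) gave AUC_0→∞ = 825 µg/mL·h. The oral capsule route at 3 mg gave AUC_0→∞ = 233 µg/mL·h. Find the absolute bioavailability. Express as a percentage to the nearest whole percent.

F = (AUC_ev / D_ev) / (AUC_iv / D_iv)
  = (233/3) / (825/2)
  = 77.6667 / 412.5 = 0.1883
  = 18.83%

F = 19%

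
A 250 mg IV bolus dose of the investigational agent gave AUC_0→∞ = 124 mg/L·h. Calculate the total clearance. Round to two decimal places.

CL = Dose_iv / AUC_0→∞
   = 250 / 124 = 2.01613 L/h

CL = 2.02 L/h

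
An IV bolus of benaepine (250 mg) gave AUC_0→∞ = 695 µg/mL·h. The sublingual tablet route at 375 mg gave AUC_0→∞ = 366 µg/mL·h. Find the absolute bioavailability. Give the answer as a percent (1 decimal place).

F = 35.1%

F = (AUC_ev / D_ev) / (AUC_iv / D_iv)
  = (366/375) / (695/250)
  = 0.976 / 2.78 = 0.3511
  = 35.11%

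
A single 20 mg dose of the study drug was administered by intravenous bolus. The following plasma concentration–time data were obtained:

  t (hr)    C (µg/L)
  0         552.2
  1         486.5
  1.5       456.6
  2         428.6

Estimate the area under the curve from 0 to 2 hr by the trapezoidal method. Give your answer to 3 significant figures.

Trapezoidal AUC_0→2:
  [0→1]: (552.2+486.5)/2 × 1 = 519.35
  [1→1.5]: (486.5+456.6)/2 × 0.5 = 235.775
  [1.5→2]: (456.6+428.6)/2 × 0.5 = 221.3
  Sum = 976.425 µg/L·hr

AUC = 976 µg/L·hr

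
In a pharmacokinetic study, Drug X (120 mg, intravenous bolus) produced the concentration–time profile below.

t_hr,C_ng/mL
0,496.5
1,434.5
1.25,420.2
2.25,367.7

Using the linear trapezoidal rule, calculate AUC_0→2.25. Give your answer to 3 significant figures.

Trapezoidal AUC_0→2.25:
  [0→1]: (496.5+434.5)/2 × 1 = 465.5
  [1→1.25]: (434.5+420.2)/2 × 0.25 = 106.8375
  [1.25→2.25]: (420.2+367.7)/2 × 1 = 393.95
  Sum = 966.2875 ng/mL·hr

AUC = 966 ng/mL·hr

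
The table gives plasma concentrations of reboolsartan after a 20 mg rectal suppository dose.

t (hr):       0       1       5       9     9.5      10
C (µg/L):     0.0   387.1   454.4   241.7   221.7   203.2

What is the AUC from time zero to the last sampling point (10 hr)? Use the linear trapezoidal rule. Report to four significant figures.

Trapezoidal AUC_0→10:
  [0→1]: (0.0+387.1)/2 × 1 = 193.55
  [1→5]: (387.1+454.4)/2 × 4 = 1683.0
  [5→9]: (454.4+241.7)/2 × 4 = 1392.2
  [9→9.5]: (241.7+221.7)/2 × 0.5 = 115.85
  [9.5→10]: (221.7+203.2)/2 × 0.5 = 106.225
  Sum = 3490.825 µg/L·hr

AUC = 3491 µg/L·hr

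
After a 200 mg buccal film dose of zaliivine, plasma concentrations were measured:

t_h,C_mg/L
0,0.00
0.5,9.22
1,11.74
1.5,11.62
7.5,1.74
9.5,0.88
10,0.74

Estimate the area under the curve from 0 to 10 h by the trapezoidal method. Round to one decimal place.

AUC = 56.5 mg/L·h

Trapezoidal AUC_0→10:
  [0→0.5]: (0.00+9.22)/2 × 0.5 = 2.305
  [0.5→1]: (9.22+11.74)/2 × 0.5 = 5.24
  [1→1.5]: (11.74+11.62)/2 × 0.5 = 5.84
  [1.5→7.5]: (11.62+1.74)/2 × 6 = 40.08
  [7.5→9.5]: (1.74+0.88)/2 × 2 = 2.62
  [9.5→10]: (0.88+0.74)/2 × 0.5 = 0.405
  Sum = 56.49 mg/L·h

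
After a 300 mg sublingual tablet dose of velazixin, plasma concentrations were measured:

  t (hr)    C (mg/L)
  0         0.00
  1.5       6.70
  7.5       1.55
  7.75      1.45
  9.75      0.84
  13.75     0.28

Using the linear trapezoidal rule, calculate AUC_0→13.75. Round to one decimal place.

Trapezoidal AUC_0→13.75:
  [0→1.5]: (0.00+6.70)/2 × 1.5 = 5.025
  [1.5→7.5]: (6.70+1.55)/2 × 6 = 24.75
  [7.5→7.75]: (1.55+1.45)/2 × 0.25 = 0.375
  [7.75→9.75]: (1.45+0.84)/2 × 2 = 2.29
  [9.75→13.75]: (0.84+0.28)/2 × 4 = 2.24
  Sum = 34.68 mg/L·hr

AUC = 34.7 mg/L·hr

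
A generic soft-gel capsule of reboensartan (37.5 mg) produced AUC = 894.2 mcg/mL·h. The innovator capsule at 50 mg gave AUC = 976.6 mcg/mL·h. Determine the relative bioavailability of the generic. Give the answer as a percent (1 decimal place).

F_rel = (AUC_test/D_test) / (AUC_ref/D_ref)
      = (894.2/37.5) / (976.6/50)
      = 23.8453 / 19.532 = 1.2208 = 122.08%

F_rel = 122.1%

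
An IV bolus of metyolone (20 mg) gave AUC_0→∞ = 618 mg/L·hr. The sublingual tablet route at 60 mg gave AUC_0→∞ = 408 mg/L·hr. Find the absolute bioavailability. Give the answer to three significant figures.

F = 0.220

F = (AUC_ev / D_ev) / (AUC_iv / D_iv)
  = (408/60) / (618/20)
  = 6.8 / 30.9 = 0.2201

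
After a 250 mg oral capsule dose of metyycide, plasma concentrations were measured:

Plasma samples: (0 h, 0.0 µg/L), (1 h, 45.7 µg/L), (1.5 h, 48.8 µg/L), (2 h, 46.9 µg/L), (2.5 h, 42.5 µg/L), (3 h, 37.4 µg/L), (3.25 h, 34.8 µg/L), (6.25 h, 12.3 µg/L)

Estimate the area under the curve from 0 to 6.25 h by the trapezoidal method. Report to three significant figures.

AUC = 192 µg/L·h

Trapezoidal AUC_0→6.25:
  [0→1]: (0.0+45.7)/2 × 1 = 22.85
  [1→1.5]: (45.7+48.8)/2 × 0.5 = 23.625
  [1.5→2]: (48.8+46.9)/2 × 0.5 = 23.925
  [2→2.5]: (46.9+42.5)/2 × 0.5 = 22.35
  [2.5→3]: (42.5+37.4)/2 × 0.5 = 19.975
  [3→3.25]: (37.4+34.8)/2 × 0.25 = 9.025
  [3.25→6.25]: (34.8+12.3)/2 × 3 = 70.65
  Sum = 192.4 µg/L·h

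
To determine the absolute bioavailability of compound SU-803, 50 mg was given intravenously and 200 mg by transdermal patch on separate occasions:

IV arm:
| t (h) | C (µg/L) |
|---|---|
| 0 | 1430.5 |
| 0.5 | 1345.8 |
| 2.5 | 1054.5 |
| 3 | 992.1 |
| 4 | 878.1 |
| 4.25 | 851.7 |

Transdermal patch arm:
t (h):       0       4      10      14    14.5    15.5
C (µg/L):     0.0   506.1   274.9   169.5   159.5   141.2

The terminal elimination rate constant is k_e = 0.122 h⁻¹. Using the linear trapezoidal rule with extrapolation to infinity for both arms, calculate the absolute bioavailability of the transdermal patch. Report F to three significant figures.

Trapezoidal AUC_0→4.25 (IV):
  [0→0.5]: (1430.5+1345.8)/2 × 0.5 = 694.075
  [0.5→2.5]: (1345.8+1054.5)/2 × 2 = 2400.3
  [2.5→3]: (1054.5+992.1)/2 × 0.5 = 511.65
  [3→4]: (992.1+878.1)/2 × 1 = 935.1
  [4→4.25]: (878.1+851.7)/2 × 0.25 = 216.225
  Sum = 4757.35 µg/L·h
IV tail: 851.7/0.122 = 6981.148; AUC_iv,0→∞ = 4757.35 + 6981.148 = 11738.498 µg/L·h
Trapezoidal AUC_0→15.5 (transdermal patch):
  [0→4]: (0.0+506.1)/2 × 4 = 1012.2
  [4→10]: (506.1+274.9)/2 × 6 = 2343.0
  [10→14]: (274.9+169.5)/2 × 4 = 888.8
  [14→14.5]: (169.5+159.5)/2 × 0.5 = 82.25
  [14.5→15.5]: (159.5+141.2)/2 × 1 = 150.35
  Sum = 4476.6 µg/L·h
transdermal patch tail: 141.2/0.122 = 1157.377; AUC_ev,0→∞ = 4476.6 + 1157.377 = 5633.977 µg/L·h
F = (AUC_ev/D_ev)/(AUC_iv/D_iv) = (5633.977/200)/(11738.498/50) = 28.169885/234.76996 = 0.1200

F = 0.120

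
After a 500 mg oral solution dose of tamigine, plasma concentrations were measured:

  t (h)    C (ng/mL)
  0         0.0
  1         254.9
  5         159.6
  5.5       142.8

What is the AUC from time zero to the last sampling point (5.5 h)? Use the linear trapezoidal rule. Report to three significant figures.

AUC = 1030 ng/mL·h

Trapezoidal AUC_0→5.5:
  [0→1]: (0.0+254.9)/2 × 1 = 127.45
  [1→5]: (254.9+159.6)/2 × 4 = 829.0
  [5→5.5]: (159.6+142.8)/2 × 0.5 = 75.6
  Sum = 1032.05 ng/mL·h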